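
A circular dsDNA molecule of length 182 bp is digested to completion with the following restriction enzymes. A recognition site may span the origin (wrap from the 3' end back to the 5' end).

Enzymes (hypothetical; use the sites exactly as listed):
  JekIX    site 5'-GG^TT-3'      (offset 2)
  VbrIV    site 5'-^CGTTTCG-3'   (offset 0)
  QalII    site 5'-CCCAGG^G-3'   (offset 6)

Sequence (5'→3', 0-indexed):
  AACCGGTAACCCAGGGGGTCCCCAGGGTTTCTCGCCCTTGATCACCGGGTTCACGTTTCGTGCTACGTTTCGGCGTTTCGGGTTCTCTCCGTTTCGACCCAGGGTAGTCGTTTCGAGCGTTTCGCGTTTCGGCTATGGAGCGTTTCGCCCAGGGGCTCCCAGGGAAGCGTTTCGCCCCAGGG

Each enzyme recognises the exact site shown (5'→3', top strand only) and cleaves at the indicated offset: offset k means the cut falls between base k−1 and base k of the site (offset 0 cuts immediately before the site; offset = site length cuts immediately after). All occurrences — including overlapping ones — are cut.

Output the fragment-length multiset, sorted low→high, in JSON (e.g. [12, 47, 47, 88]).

[1,4,4,5,7,7,8,9,9,10,11,12,13,14,14,16,16,22]

Scan for sites:
  JekIX (GGTT, off=2): starts [25, 47, 80] → cuts [27, 49, 82]
  VbrIV (CGTTTCG, off=0): starts [53, 65, 73, 89, 108, 117, 124, 140, 167] → cuts [53, 65, 73, 89, 108, 117, 124, 140, 167]
  QalII (CCCAGGG, off=6): starts [9, 20, 97, 147, 157, 175] → cuts [15, 26, 103, 153, 163, 181]

Pooled cuts: [15, 26, 27, 49, 53, 65, 73, 82, 89, 103, 108, 117, 124, 140, 153, 163, 167, 181]

Fragments:
  15→26: 11 bp
  26→27: 1 bp
  27→49: 22 bp
  49→53: 4 bp
  53→65: 12 bp
  65→73: 8 bp
  73→82: 9 bp
  82→89: 7 bp
  89→103: 14 bp
  103→108: 5 bp
  108→117: 9 bp
  117→124: 7 bp
  124→140: 16 bp
  140→153: 13 bp
  153→163: 10 bp
  163→167: 4 bp
  167→181: 14 bp
  181→15 (wrap): 182-181+15 = 16 bp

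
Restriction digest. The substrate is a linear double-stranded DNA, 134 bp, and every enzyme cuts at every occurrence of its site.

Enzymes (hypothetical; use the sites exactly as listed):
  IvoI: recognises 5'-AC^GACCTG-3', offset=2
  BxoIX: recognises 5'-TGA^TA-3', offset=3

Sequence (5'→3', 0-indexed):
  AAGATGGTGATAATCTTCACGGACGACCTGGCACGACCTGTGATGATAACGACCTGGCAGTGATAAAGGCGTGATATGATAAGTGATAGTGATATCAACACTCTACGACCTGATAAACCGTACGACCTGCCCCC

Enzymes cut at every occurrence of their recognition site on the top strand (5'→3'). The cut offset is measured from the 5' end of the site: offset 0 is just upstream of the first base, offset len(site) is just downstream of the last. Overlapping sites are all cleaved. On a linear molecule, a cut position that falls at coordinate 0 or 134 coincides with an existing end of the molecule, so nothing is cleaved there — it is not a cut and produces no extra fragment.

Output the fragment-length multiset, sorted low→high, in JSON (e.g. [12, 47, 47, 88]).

[4,5,6,7,7,10,10,10,11,11,12,13,14,14]

Site scan:
  IvoI ACGACCTG/2: at [22, 32, 48, 104, 121] ⇒ [24, 34, 50, 106, 123]
  BxoIX TGATA/3: at [7, 43, 60, 71, 76, 83, 89, 110] ⇒ [10, 46, 63, 74, 79, 86, 92, 113]

Pooled cuts: [10, 24, 34, 46, 50, 63, 74, 79, 86, 92, 106, 113, 123]

Fragments:
  [0,10): 10 bp
  [10,24): 14 bp
  [24,34): 10 bp
  [34,46): 12 bp
  [46,50): 4 bp
  [50,63): 13 bp
  [63,74): 11 bp
  [74,79): 5 bp
  [79,86): 7 bp
  [86,92): 6 bp
  [92,106): 14 bp
  [106,113): 7 bp
  [113,123): 10 bp
  [123,134): 11 bp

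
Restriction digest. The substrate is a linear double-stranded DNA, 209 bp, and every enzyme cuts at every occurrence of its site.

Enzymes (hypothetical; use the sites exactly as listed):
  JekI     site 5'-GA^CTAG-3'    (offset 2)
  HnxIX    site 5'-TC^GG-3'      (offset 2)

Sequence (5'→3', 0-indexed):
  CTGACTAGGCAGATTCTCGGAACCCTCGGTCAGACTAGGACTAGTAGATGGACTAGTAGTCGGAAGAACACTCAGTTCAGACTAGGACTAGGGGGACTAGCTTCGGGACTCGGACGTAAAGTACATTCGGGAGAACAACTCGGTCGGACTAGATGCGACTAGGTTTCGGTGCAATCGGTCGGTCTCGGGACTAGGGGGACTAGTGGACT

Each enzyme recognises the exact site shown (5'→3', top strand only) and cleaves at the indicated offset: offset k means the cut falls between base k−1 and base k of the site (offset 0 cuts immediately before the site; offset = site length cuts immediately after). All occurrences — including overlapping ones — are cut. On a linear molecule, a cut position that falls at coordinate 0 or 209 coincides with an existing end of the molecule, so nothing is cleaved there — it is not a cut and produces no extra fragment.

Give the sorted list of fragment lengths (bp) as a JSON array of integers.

[3,4,4,4,4,6,6,6,7,7,8,9,9,9,9,9,9,10,10,12,13,14,17,20]

Per-enzyme occurrences:
  JekI GACTAG/2: at [2, 32, 38, 50, 79, 85, 94, 146, 156, 188, 197] ⇒ [4, 34, 40, 52, 81, 87, 96, 148, 158, 190, 199]
  HnxIX TCGG/2: at [16, 25, 59, 102, 109, 126, 139, 143, 165, 174, 178, 184] ⇒ [18, 27, 61, 104, 111, 128, 141, 145, 167, 176, 180, 186]

Pooled cuts: [4, 18, 27, 34, 40, 52, 61, 81, 87, 96, 104, 111, 128, 141, 145, 148, 158, 167, 176, 180, 186, 190, 199]

Fragments:
  [0,4): 4 bp
  [4,18): 14 bp
  [18,27): 9 bp
  [27,34): 7 bp
  [34,40): 6 bp
  [40,52): 12 bp
  [52,61): 9 bp
  [61,81): 20 bp
  [81,87): 6 bp
  [87,96): 9 bp
  [96,104): 8 bp
  [104,111): 7 bp
  [111,128): 17 bp
  [128,141): 13 bp
  [141,145): 4 bp
  [145,148): 3 bp
  [148,158): 10 bp
  [158,167): 9 bp
  [167,176): 9 bp
  [176,180): 4 bp
  [180,186): 6 bp
  [186,190): 4 bp
  [190,199): 9 bp
  [199,209): 10 bp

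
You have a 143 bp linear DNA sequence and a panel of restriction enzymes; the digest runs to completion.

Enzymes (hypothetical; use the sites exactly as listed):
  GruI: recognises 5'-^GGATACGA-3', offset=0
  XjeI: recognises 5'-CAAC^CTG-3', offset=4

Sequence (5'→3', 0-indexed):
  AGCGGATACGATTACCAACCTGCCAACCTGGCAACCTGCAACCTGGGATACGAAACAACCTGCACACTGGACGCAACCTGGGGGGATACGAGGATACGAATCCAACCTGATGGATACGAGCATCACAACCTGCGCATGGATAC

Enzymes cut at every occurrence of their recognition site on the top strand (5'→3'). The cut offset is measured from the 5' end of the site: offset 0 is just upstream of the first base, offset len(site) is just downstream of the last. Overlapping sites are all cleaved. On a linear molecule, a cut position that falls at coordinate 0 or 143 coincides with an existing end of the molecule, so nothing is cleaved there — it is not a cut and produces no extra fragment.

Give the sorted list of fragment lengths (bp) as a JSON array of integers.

Site scan:
  GruI GGATACGA/0: at [3, 45, 83, 91, 111] ⇒ [3, 45, 83, 91, 111]
  XjeI CAACCTG/4: at [15, 23, 31, 38, 55, 73, 102, 125] ⇒ [19, 27, 35, 42, 59, 77, 106, 129]

Pooled cuts: [3, 19, 27, 35, 42, 45, 59, 77, 83, 91, 106, 111, 129]

Fragment lengths:
  [0,3): 3 bp
  [3,19): 16 bp
  [19,27): 8 bp
  [27,35): 8 bp
  [35,42): 7 bp
  [42,45): 3 bp
  [45,59): 14 bp
  [59,77): 18 bp
  [77,83): 6 bp
  [83,91): 8 bp
  [91,106): 15 bp
  [106,111): 5 bp
  [111,129): 18 bp
  [129,143): 14 bp

[3,3,5,6,7,8,8,8,14,14,15,16,18,18]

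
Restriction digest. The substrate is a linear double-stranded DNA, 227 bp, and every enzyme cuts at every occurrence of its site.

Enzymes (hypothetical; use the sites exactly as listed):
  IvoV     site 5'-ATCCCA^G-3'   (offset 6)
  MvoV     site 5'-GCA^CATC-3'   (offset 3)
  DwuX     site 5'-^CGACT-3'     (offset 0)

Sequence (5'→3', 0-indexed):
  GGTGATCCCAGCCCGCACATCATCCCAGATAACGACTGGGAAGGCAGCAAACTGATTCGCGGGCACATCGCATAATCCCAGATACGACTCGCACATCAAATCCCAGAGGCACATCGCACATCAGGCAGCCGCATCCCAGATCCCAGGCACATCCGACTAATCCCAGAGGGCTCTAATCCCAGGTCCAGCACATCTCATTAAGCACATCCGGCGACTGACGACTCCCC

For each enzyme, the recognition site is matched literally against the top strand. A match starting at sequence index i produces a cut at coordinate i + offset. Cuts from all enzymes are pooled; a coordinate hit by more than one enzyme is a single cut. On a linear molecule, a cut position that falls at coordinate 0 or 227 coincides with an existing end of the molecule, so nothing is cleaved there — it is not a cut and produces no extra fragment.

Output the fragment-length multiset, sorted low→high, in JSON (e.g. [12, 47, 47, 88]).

Per-enzyme occurrences:
  IvoV ATCCCAG/6: at [4, 21, 74, 99, 132, 139, 159, 175] ⇒ [10, 27, 80, 105, 138, 145, 165, 181]
  MvoV GCACATC/3: at [14, 62, 90, 108, 115, 146, 187, 201] ⇒ [17, 65, 93, 111, 118, 149, 190, 204]
  DwuX CGACT/0: at [32, 84, 153, 211, 218] ⇒ [32, 84, 153, 211, 218]

All cut coordinates (distinct, sorted): [10, 17, 27, 32, 65, 80, 84, 93, 105, 111, 118, 138, 145, 149, 153, 165, 181, 190, 204, 211, 218]

Fragment lengths:
  [0,10): 10 bp
  [10,17): 7 bp
  [17,27): 10 bp
  [27,32): 5 bp
  [32,65): 33 bp
  [65,80): 15 bp
  [80,84): 4 bp
  [84,93): 9 bp
  [93,105): 12 bp
  [105,111): 6 bp
  [111,118): 7 bp
  [118,138): 20 bp
  [138,145): 7 bp
  [145,149): 4 bp
  [149,153): 4 bp
  [153,165): 12 bp
  [165,181): 16 bp
  [181,190): 9 bp
  [190,204): 14 bp
  [204,211): 7 bp
  [211,218): 7 bp
  [218,227): 9 bp

[4,4,4,5,6,7,7,7,7,7,9,9,9,10,10,12,12,14,15,16,20,33]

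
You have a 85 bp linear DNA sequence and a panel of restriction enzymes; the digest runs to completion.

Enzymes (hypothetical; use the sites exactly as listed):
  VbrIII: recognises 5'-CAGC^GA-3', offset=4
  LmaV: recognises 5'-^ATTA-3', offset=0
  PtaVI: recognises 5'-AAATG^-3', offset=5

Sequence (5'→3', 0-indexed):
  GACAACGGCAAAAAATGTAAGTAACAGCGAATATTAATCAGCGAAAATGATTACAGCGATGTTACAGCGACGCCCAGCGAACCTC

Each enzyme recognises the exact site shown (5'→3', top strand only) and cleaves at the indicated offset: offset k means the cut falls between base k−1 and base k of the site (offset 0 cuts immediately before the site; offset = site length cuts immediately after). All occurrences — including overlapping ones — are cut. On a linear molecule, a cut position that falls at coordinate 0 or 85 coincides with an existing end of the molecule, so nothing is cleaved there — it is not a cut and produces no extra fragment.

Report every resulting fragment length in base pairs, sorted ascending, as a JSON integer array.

[4,7,7,8,10,10,11,11,17]

Site scan:
  VbrIII CAGCGA/4: at [24, 38, 53, 64, 74] ⇒ [28, 42, 57, 68, 78]
  LmaV ATTA/0: at [32, 49] ⇒ [32, 49]
  PtaVI AAATG/5: at [12, 44] ⇒ [17, 49]

Pooled cuts: [17, 28, 32, 42, 49, 57, 68, 78]

Fragment lengths:
  [0,17): 17 bp
  [17,28): 11 bp
  [28,32): 4 bp
  [32,42): 10 bp
  [42,49): 7 bp
  [49,57): 8 bp
  [57,68): 11 bp
  [68,78): 10 bp
  [78,85): 7 bp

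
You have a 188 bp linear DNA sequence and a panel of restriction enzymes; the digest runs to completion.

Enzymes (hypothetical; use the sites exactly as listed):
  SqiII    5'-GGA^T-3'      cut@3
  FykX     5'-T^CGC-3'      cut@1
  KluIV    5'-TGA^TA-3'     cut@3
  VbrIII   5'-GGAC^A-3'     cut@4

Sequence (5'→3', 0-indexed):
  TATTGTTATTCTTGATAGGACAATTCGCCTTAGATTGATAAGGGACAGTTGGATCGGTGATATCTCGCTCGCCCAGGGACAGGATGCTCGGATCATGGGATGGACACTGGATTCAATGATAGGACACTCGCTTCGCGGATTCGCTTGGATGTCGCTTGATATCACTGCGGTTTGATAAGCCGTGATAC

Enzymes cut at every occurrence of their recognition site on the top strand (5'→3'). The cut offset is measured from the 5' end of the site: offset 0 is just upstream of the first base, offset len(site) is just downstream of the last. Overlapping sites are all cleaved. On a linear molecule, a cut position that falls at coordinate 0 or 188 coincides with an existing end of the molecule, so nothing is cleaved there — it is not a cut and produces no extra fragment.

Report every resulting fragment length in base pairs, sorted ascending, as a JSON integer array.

Scan for sites:
  SqiII (GGAT, off=3): starts [50, 81, 89, 97, 108, 136, 146] → cuts [53, 84, 92, 100, 111, 139, 149]
  FykX (TCGC, off=1): starts [24, 64, 68, 127, 132, 140, 151] → cuts [25, 65, 69, 128, 133, 141, 152]
  KluIV (TGATA, off=3): starts [12, 35, 57, 116, 156, 172, 182] → cuts [15, 38, 60, 119, 159, 175, 185]
  VbrIII (GGACA, off=4): starts [17, 42, 76, 101, 121] → cuts [21, 46, 80, 105, 125]

All cut coordinates (distinct, sorted): [15, 21, 25, 38, 46, 53, 60, 65, 69, 80, 84, 92, 100, 105, 111, 119, 125, 128, 133, 139, 141, 149, 152, 159, 175, 185]

Fragment lengths:
  [0,15): 15 bp
  [15,21): 6 bp
  [21,25): 4 bp
  [25,38): 13 bp
  [38,46): 8 bp
  [46,53): 7 bp
  [53,60): 7 bp
  [60,65): 5 bp
  [65,69): 4 bp
  [69,80): 11 bp
  [80,84): 4 bp
  [84,92): 8 bp
  [92,100): 8 bp
  [100,105): 5 bp
  [105,111): 6 bp
  [111,119): 8 bp
  [119,125): 6 bp
  [125,128): 3 bp
  [128,133): 5 bp
  [133,139): 6 bp
  [139,141): 2 bp
  [141,149): 8 bp
  [149,152): 3 bp
  [152,159): 7 bp
  [159,175): 16 bp
  [175,185): 10 bp
  [185,188): 3 bp

[2,3,3,3,4,4,4,5,5,5,6,6,6,6,7,7,7,8,8,8,8,8,10,11,13,15,16]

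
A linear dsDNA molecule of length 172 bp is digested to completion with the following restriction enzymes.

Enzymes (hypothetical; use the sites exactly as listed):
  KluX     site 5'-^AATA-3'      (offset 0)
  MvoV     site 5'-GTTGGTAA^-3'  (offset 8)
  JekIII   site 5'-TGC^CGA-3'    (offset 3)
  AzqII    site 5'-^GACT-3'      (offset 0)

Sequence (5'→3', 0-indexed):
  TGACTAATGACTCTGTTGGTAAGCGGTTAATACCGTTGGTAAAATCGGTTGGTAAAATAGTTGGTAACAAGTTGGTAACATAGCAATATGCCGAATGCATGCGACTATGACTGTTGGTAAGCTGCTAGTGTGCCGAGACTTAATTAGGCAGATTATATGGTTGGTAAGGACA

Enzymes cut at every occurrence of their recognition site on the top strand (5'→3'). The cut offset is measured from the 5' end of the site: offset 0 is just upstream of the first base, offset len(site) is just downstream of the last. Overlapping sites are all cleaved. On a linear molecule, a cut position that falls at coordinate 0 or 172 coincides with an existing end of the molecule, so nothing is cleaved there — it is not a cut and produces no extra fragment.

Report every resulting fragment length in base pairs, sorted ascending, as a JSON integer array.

Per-enzyme occurrences:
  KluX (AATA, off=0): starts [28, 55, 84] → cuts [28, 55, 84]
  MvoV (GTTGGTAA, off=8): starts [14, 34, 47, 59, 70, 112, 159] → cuts [22, 42, 55, 67, 78, 120, 167]
  JekIII (TGCCGA, off=3): starts [88, 130] → cuts [91, 133]
  AzqII (GACT, off=0): starts [1, 8, 102, 108, 136] → cuts [1, 8, 102, 108, 136]

All cut coordinates (distinct, sorted): [1, 8, 22, 28, 42, 55, 67, 78, 84, 91, 102, 108, 120, 133, 136, 167]

Fragments:
  [0,1): 1 bp
  [1,8): 7 bp
  [8,22): 14 bp
  [22,28): 6 bp
  [28,42): 14 bp
  [42,55): 13 bp
  [55,67): 12 bp
  [67,78): 11 bp
  [78,84): 6 bp
  [84,91): 7 bp
  [91,102): 11 bp
  [102,108): 6 bp
  [108,120): 12 bp
  [120,133): 13 bp
  [133,136): 3 bp
  [136,167): 31 bp
  [167,172): 5 bp

[1,3,5,6,6,6,7,7,11,11,12,12,13,13,14,14,31]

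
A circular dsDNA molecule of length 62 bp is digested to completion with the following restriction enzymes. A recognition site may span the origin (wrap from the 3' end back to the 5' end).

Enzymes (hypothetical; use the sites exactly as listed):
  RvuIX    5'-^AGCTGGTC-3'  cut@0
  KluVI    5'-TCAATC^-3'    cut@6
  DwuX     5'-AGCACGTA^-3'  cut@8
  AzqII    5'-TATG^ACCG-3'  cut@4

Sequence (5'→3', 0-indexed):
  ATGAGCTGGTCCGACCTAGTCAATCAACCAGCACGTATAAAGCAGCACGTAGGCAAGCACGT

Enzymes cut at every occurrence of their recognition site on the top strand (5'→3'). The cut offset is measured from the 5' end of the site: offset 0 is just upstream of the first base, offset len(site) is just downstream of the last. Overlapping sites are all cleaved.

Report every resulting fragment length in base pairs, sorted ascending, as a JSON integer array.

Scan for sites:
  RvuIX AGCTGGTC/0: at [3] ⇒ [3]
  KluVI TCAATC/6: at [19] ⇒ [25]
  DwuX AGCACGTA/8: at [29, 43, 55] ⇒ [1, 37, 51]
  AzqII (TATGACCG, off=4): no sites

Pooled cuts: [1, 3, 25, 37, 51]

Fragments:
  1→3: 2 bp
  3→25: 22 bp
  25→37: 12 bp
  37→51: 14 bp
  51→1 (wrap): 62-51+1 = 12 bp

[2,12,12,14,22]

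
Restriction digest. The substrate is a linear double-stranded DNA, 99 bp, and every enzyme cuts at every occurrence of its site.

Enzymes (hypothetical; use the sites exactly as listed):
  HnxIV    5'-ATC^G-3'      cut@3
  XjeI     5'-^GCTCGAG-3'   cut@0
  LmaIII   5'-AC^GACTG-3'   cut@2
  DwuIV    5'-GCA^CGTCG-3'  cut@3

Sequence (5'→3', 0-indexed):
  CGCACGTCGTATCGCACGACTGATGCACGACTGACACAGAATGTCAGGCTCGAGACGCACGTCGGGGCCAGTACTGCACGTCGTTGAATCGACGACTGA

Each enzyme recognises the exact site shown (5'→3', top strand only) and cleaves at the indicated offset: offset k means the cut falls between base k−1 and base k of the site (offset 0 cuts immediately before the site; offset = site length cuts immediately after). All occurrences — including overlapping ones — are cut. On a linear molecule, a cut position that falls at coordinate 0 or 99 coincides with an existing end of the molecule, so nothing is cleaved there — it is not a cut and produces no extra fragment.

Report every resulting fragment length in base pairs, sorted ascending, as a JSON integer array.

[3,4,4,6,9,11,12,12,19,19]

Scan for sites:
  HnxIV ATCG/3: at [10, 87] ⇒ [13, 90]
  XjeI GCTCGAG/0: at [47] ⇒ [47]
  LmaIII ACGACTG/2: at [15, 26, 91] ⇒ [17, 28, 93]
  DwuIV GCACGTCG/3: at [1, 56, 75] ⇒ [4, 59, 78]

All cut coordinates (distinct, sorted): [4, 13, 17, 28, 47, 59, 78, 90, 93]

Fragments:
  [0,4): 4 bp
  [4,13): 9 bp
  [13,17): 4 bp
  [17,28): 11 bp
  [28,47): 19 bp
  [47,59): 12 bp
  [59,78): 19 bp
  [78,90): 12 bp
  [90,93): 3 bp
  [93,99): 6 bp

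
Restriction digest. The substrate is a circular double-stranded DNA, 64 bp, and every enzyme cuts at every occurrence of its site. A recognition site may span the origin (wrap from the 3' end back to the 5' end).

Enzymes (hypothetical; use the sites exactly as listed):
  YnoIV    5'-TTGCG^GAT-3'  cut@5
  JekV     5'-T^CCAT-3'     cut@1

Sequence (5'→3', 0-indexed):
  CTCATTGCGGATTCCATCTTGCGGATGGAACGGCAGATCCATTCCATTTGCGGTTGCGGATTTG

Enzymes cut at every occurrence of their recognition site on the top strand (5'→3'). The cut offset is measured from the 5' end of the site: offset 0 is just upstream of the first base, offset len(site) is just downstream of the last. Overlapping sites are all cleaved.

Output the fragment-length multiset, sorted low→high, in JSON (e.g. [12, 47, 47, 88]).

Site scan:
  YnoIV (TTGCGGAT, off=5): starts [4, 18, 53] → cuts [9, 23, 58]
  JekV (TCCAT, off=1): starts [12, 37, 42] → cuts [13, 38, 43]

All cut coordinates (distinct, sorted): [9, 13, 23, 38, 43, 58]

Fragments:
  9→13: 4 bp
  13→23: 10 bp
  23→38: 15 bp
  38→43: 5 bp
  43→58: 15 bp
  58→9 (wrap): 64-58+9 = 15 bp

[4,5,10,15,15,15]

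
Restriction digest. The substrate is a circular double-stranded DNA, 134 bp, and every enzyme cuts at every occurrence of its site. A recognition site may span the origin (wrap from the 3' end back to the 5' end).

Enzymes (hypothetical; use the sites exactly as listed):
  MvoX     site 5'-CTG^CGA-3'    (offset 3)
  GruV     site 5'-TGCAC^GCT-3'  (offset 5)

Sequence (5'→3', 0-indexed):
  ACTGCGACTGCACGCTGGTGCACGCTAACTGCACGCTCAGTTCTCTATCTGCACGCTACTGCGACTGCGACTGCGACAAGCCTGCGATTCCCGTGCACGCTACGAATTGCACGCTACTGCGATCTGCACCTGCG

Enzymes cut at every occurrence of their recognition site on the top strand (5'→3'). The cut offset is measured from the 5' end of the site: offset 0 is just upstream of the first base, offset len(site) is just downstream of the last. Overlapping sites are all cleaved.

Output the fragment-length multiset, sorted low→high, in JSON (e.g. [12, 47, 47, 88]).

[6,6,6,7,7,9,10,11,11,13,14,14,20]

Scan for sites:
  MvoX (CTGCGA, off=3): starts [1, 58, 64, 70, 81, 116, 129] → cuts [4, 61, 67, 73, 84, 119, 132]
  GruV (TGCACGCT, off=5): starts [8, 18, 29, 49, 93, 107] → cuts [13, 23, 34, 54, 98, 112]

Pooled cuts: [4, 13, 23, 34, 54, 61, 67, 73, 84, 98, 112, 119, 132]

Fragment lengths:
  4→13: 9 bp
  13→23: 10 bp
  23→34: 11 bp
  34→54: 20 bp
  54→61: 7 bp
  61→67: 6 bp
  67→73: 6 bp
  73→84: 11 bp
  84→98: 14 bp
  98→112: 14 bp
  112→119: 7 bp
  119→132: 13 bp
  132→4 (wrap): 134-132+4 = 6 bp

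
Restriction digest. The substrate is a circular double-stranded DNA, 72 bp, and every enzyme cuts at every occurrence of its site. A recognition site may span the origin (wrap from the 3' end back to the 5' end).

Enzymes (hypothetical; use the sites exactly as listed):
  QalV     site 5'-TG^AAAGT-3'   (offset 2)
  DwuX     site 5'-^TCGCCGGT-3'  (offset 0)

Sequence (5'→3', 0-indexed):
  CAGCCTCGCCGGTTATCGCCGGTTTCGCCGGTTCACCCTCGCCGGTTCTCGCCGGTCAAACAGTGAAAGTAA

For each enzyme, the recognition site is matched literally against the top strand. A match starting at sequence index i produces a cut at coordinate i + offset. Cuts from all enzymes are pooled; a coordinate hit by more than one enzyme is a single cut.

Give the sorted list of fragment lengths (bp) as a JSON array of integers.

Site scan:
  QalV (TGAAAGT, off=2): starts [63] → cuts [65]
  DwuX (TCGCCGGT, off=0): starts [5, 15, 24, 38, 48] → cuts [5, 15, 24, 38, 48]

All cut coordinates (distinct, sorted): [5, 15, 24, 38, 48, 65]

Fragment lengths:
  5→15: 10 bp
  15→24: 9 bp
  24→38: 14 bp
  38→48: 10 bp
  48→65: 17 bp
  65→5 (wrap): 72-65+5 = 12 bp

[9,10,10,12,14,17]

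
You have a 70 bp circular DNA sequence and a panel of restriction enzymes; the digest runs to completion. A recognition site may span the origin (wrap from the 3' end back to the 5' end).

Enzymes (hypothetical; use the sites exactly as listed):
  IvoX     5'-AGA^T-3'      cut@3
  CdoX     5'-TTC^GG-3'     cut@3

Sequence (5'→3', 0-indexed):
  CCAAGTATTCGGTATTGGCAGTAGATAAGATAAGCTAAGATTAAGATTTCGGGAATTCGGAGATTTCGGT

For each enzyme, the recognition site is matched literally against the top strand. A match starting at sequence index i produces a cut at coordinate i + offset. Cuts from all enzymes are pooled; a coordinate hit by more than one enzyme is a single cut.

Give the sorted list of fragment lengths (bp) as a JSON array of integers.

[4,4,5,5,6,8,10,13,15]

Site scan:
  IvoX AGAT/3: at [22, 27, 37, 43, 60] ⇒ [25, 30, 40, 46, 63]
  CdoX TTCGG/3: at [7, 47, 55, 64] ⇒ [10, 50, 58, 67]

All cut coordinates (distinct, sorted): [10, 25, 30, 40, 46, 50, 58, 63, 67]

Fragments:
  10→25: 15 bp
  25→30: 5 bp
  30→40: 10 bp
  40→46: 6 bp
  46→50: 4 bp
  50→58: 8 bp
  58→63: 5 bp
  63→67: 4 bp
  67→10 (wrap): 70-67+10 = 13 bp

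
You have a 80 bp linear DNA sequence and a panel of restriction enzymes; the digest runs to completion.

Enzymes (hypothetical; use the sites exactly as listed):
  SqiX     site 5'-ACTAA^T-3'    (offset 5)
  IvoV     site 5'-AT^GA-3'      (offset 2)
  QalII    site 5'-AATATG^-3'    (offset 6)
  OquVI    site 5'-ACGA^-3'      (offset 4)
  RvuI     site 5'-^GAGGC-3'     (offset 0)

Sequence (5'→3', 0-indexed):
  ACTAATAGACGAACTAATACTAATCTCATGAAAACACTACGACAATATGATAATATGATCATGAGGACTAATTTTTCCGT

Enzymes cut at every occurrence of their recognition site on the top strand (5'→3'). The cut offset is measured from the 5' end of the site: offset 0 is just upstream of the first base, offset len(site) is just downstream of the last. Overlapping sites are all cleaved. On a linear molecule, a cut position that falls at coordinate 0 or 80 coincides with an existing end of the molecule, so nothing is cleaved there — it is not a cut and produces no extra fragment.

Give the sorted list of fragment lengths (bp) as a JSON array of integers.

[1,1,5,5,5,6,6,6,7,7,9,9,13]

Per-enzyme occurrences:
  SqiX ACTAAT/5: at [0, 12, 18, 66] ⇒ [5, 17, 23, 71]
  IvoV ATGA/2: at [27, 46, 54, 60] ⇒ [29, 48, 56, 62]
  QalII AATATG/6: at [43, 51] ⇒ [49, 57]
  OquVI ACGA/4: at [8, 38] ⇒ [12, 42]
  RvuI (GAGGC, off=0): no sites

Pooled cuts: [5, 12, 17, 23, 29, 42, 48, 49, 56, 57, 62, 71]

Fragments:
  [0,5): 5 bp
  [5,12): 7 bp
  [12,17): 5 bp
  [17,23): 6 bp
  [23,29): 6 bp
  [29,42): 13 bp
  [42,48): 6 bp
  [48,49): 1 bp
  [49,56): 7 bp
  [56,57): 1 bp
  [57,62): 5 bp
  [62,71): 9 bp
  [71,80): 9 bp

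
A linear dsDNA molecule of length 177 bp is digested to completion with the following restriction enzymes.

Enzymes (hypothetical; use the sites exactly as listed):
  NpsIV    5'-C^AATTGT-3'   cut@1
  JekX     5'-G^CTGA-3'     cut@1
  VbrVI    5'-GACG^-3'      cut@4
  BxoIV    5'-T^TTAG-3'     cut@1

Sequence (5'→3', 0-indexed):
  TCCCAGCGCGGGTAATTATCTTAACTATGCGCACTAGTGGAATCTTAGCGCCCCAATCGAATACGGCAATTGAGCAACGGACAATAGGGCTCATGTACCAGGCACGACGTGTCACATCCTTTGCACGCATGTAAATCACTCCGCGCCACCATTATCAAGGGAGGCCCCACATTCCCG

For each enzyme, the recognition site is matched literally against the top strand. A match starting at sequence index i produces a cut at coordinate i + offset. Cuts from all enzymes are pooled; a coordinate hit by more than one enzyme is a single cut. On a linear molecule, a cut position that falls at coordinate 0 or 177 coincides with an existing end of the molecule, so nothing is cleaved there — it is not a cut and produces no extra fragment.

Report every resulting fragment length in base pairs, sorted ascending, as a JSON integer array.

Scan for sites:
  NpsIV (CAATTGT, off=1): no sites
  JekX (GCTGA, off=1): no sites
  VbrVI GACG/4: at [105] ⇒ [109]
  BxoIV (TTTAG, off=1): no sites

Pooled cuts: [109]

Fragments:
  [0,109): 109 bp
  [109,177): 68 bp

[68,109]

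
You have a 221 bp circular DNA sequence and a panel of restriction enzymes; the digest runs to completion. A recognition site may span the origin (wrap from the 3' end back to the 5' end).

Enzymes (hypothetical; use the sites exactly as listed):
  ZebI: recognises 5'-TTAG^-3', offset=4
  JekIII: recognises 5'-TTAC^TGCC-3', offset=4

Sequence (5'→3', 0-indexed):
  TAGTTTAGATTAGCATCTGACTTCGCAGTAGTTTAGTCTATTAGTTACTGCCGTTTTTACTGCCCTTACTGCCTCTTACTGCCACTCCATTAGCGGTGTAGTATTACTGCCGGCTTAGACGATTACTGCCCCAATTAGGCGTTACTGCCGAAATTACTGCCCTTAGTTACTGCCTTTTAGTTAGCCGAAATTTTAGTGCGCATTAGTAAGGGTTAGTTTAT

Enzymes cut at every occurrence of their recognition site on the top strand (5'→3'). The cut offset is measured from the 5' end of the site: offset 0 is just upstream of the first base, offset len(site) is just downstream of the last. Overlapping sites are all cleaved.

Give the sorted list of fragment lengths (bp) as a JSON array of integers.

[4,4,4,5,5,7,8,8,8,9,9,10,10,10,10,11,12,12,12,12,14,14,23]

Site scan:
  ZebI (TTAG, off=4): starts [4, 9, 32, 40, 89, 114, 134, 162, 176, 180, 192, 202, 212, 220] → cuts [3, 8, 13, 36, 44, 93, 118, 138, 166, 180, 184, 196, 206, 216]
  JekIII (TTACTGCC, off=4): starts [44, 56, 65, 75, 103, 122, 141, 153, 166] → cuts [48, 60, 69, 79, 107, 126, 145, 157, 170]

All cut coordinates (distinct, sorted): [3, 8, 13, 36, 44, 48, 60, 69, 79, 93, 107, 118, 126, 138, 145, 157, 166, 170, 180, 184, 196, 206, 216]

Fragment lengths:
  3→8: 5 bp
  8→13: 5 bp
  13→36: 23 bp
  36→44: 8 bp
  44→48: 4 bp
  48→60: 12 bp
  60→69: 9 bp
  69→79: 10 bp
  79→93: 14 bp
  93→107: 14 bp
  107→118: 11 bp
  118→126: 8 bp
  126→138: 12 bp
  138→145: 7 bp
  145→157: 12 bp
  157→166: 9 bp
  166→170: 4 bp
  170→180: 10 bp
  180→184: 4 bp
  184→196: 12 bp
  196→206: 10 bp
  206→216: 10 bp
  216→3 (wrap): 221-216+3 = 8 bp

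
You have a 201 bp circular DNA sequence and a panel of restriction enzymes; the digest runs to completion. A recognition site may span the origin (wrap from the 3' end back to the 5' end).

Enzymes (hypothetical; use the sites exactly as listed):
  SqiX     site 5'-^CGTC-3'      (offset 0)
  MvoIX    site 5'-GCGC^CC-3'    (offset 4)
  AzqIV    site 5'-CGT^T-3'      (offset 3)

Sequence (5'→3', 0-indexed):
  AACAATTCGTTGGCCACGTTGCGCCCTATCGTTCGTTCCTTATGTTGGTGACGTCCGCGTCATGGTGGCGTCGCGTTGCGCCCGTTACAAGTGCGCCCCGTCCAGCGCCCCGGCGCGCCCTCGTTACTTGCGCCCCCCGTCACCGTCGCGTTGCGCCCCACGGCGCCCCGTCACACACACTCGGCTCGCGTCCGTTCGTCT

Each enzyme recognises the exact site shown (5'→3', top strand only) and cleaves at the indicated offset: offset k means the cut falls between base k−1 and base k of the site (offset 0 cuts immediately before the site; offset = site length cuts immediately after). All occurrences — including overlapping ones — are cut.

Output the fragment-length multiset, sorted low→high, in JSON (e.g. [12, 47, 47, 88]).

Scan for sites:
  SqiX (CGTC, off=0): starts [51, 57, 68, 98, 137, 143, 168, 188, 196] → cuts [51, 57, 68, 98, 137, 143, 168, 188, 196]
  MvoIX (GCGCCC, off=4): starts [20, 77, 92, 104, 114, 129, 152, 162] → cuts [24, 81, 96, 108, 118, 133, 156, 166]
  AzqIV (CGTT, off=3): starts [7, 16, 29, 33, 73, 82, 121, 148, 192] → cuts [10, 19, 32, 36, 76, 85, 124, 151, 195]

All cut coordinates (distinct, sorted): [10, 19, 24, 32, 36, 51, 57, 68, 76, 81, 85, 96, 98, 108, 118, 124, 133, 137, 143, 151, 156, 166, 168, 188, 195, 196]

Fragments:
  10→19: 9 bp
  19→24: 5 bp
  24→32: 8 bp
  32→36: 4 bp
  36→51: 15 bp
  51→57: 6 bp
  57→68: 11 bp
  68→76: 8 bp
  76→81: 5 bp
  81→85: 4 bp
  85→96: 11 bp
  96→98: 2 bp
  98→108: 10 bp
  108→118: 10 bp
  118→124: 6 bp
  124→133: 9 bp
  133→137: 4 bp
  137→143: 6 bp
  143→151: 8 bp
  151→156: 5 bp
  156→166: 10 bp
  166→168: 2 bp
  168→188: 20 bp
  188→195: 7 bp
  195→196: 1 bp
  196→10 (wrap): 201-196+10 = 15 bp

[1,2,2,4,4,4,5,5,5,6,6,6,7,8,8,8,9,9,10,10,10,11,11,15,15,20]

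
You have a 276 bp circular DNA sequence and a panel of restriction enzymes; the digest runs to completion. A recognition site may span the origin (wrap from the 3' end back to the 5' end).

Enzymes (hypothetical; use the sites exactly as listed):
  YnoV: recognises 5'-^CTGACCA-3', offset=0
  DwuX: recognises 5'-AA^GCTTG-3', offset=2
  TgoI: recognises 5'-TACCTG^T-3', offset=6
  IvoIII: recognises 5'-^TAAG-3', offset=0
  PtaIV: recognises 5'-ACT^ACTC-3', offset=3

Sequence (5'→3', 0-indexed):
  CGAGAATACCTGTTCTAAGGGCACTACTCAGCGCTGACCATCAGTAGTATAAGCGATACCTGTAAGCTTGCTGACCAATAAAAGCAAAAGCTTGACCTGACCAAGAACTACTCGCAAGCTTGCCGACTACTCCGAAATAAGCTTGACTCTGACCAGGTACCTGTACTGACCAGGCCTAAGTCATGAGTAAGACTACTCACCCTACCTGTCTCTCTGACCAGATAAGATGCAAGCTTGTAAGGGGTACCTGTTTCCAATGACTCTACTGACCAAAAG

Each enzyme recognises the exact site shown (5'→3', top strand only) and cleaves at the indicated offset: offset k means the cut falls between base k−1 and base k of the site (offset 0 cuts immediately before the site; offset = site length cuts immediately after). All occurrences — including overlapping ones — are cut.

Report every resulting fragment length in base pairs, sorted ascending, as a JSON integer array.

[2,3,3,3,5,5,5,7,7,8,8,8,9,9,10,10,11,11,11,13,13,13,14,15,15,16,19,23]

Per-enzyme occurrences:
  YnoV (CTGACCA, off=0): starts [33, 70, 96, 148, 165, 213, 265] → cuts [33, 70, 96, 148, 165, 213, 265]
  DwuX (AAGCTTG, off=2): starts [63, 87, 115, 138, 230] → cuts [65, 89, 117, 140, 232]
  TgoI (TACCTGT, off=6): starts [6, 56, 157, 202, 244] → cuts [12, 62, 163, 208, 250]
  IvoIII (TAAG, off=0): starts [15, 49, 62, 137, 176, 187, 222, 237] → cuts [15, 49, 62, 137, 176, 187, 222, 237]
  PtaIV (ACTACTC, off=3): starts [22, 106, 125, 191] → cuts [25, 109, 128, 194]

All cut coordinates (distinct, sorted): [12, 15, 25, 33, 49, 62, 65, 70, 89, 96, 109, 117, 128, 137, 140, 148, 163, 165, 176, 187, 194, 208, 213, 222, 232, 237, 250, 265]

Fragment lengths:
  12→15: 3 bp
  15→25: 10 bp
  25→33: 8 bp
  33→49: 16 bp
  49→62: 13 bp
  62→65: 3 bp
  65→70: 5 bp
  70→89: 19 bp
  89→96: 7 bp
  96→109: 13 bp
  109→117: 8 bp
  117→128: 11 bp
  128→137: 9 bp
  137→140: 3 bp
  140→148: 8 bp
  148→163: 15 bp
  163→165: 2 bp
  165→176: 11 bp
  176→187: 11 bp
  187→194: 7 bp
  194→208: 14 bp
  208→213: 5 bp
  213→222: 9 bp
  222→232: 10 bp
  232→237: 5 bp
  237→250: 13 bp
  250→265: 15 bp
  265→12 (wrap): 276-265+12 = 23 bp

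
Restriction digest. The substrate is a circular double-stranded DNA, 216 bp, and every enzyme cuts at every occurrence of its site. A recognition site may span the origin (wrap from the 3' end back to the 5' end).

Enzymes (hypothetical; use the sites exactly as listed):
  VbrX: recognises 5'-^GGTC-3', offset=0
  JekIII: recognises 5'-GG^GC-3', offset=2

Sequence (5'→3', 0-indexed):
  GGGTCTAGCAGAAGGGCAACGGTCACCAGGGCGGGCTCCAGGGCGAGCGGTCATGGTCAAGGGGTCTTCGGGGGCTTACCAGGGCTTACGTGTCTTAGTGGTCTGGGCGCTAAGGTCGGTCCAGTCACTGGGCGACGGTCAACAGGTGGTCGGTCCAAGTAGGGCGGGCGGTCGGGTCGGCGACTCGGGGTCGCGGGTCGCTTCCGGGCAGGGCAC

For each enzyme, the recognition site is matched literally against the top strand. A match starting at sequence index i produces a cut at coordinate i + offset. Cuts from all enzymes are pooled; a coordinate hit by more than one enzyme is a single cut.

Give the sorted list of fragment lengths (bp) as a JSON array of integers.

[2,4,4,4,4,5,5,5,5,5,6,6,7,7,7,8,8,10,10,11,11,12,12,14,14,14,16]

Site scan:
  VbrX (GGTC, off=0): starts [1, 20, 48, 54, 62, 99, 113, 117, 136, 147, 151, 169, 174, 188, 195] → cuts [1, 20, 48, 54, 62, 99, 113, 117, 136, 147, 151, 169, 174, 188, 195]
  JekIII (GGGC, off=2): starts [13, 28, 32, 40, 71, 81, 104, 129, 161, 165, 205, 210] → cuts [15, 30, 34, 42, 73, 83, 106, 131, 163, 167, 207, 212]

Pooled cuts: [1, 15, 20, 30, 34, 42, 48, 54, 62, 73, 83, 99, 106, 113, 117, 131, 136, 147, 151, 163, 167, 169, 174, 188, 195, 207, 212]

Fragment lengths:
  1→15: 14 bp
  15→20: 5 bp
  20→30: 10 bp
  30→34: 4 bp
  34→42: 8 bp
  42→48: 6 bp
  48→54: 6 bp
  54→62: 8 bp
  62→73: 11 bp
  73→83: 10 bp
  83→99: 16 bp
  99→106: 7 bp
  106→113: 7 bp
  113→117: 4 bp
  117→131: 14 bp
  131→136: 5 bp
  136→147: 11 bp
  147→151: 4 bp
  151→163: 12 bp
  163→167: 4 bp
  167→169: 2 bp
  169→174: 5 bp
  174→188: 14 bp
  188→195: 7 bp
  195→207: 12 bp
  207→212: 5 bp
  212→1 (wrap): 216-212+1 = 5 bp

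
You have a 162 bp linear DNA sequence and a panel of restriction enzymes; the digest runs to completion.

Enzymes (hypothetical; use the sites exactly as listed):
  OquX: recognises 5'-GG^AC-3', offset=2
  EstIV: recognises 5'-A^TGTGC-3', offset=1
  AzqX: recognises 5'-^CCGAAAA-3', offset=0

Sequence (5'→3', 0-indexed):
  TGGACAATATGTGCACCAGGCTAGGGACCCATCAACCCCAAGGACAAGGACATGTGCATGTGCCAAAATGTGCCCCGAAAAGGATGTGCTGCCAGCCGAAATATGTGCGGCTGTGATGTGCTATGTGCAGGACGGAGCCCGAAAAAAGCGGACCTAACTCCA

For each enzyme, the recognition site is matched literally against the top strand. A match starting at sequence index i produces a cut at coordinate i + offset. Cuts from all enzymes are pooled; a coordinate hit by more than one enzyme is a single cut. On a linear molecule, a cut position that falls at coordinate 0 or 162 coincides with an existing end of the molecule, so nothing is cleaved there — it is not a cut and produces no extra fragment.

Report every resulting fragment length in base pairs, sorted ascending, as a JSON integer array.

[3,3,6,6,6,6,7,7,8,10,10,11,13,13,17,17,19]

Site scan:
  OquX GGAC/2: at [1, 24, 41, 47, 129, 149] ⇒ [3, 26, 43, 49, 131, 151]
  EstIV ATGTGC/1: at [8, 51, 57, 67, 83, 102, 115, 122] ⇒ [9, 52, 58, 68, 84, 103, 116, 123]
  AzqX CCGAAAA/0: at [74, 138] ⇒ [74, 138]

All cut coordinates (distinct, sorted): [3, 9, 26, 43, 49, 52, 58, 68, 74, 84, 103, 116, 123, 131, 138, 151]

Fragments:
  [0,3): 3 bp
  [3,9): 6 bp
  [9,26): 17 bp
  [26,43): 17 bp
  [43,49): 6 bp
  [49,52): 3 bp
  [52,58): 6 bp
  [58,68): 10 bp
  [68,74): 6 bp
  [74,84): 10 bp
  [84,103): 19 bp
  [103,116): 13 bp
  [116,123): 7 bp
  [123,131): 8 bp
  [131,138): 7 bp
  [138,151): 13 bp
  [151,162): 11 bp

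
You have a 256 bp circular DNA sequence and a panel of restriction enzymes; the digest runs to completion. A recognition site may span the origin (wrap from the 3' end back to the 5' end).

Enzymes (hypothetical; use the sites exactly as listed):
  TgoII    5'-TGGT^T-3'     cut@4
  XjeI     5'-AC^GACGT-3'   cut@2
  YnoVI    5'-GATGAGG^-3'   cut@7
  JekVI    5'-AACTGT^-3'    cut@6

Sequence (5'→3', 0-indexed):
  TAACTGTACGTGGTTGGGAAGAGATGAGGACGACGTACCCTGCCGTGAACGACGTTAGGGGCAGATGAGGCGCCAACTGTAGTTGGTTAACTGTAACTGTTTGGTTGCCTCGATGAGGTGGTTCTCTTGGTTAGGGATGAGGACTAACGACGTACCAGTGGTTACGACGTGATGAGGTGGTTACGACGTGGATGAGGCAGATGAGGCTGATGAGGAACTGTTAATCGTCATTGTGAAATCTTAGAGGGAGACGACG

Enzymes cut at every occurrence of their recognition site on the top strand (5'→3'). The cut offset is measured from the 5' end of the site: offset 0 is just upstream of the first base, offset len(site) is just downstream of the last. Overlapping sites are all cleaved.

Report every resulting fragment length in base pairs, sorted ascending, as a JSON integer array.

[2,3,3,4,4,5,6,6,6,7,7,7,9,9,9,10,11,11,12,13,13,14,15,19,20,31]

Site scan:
  TgoII (TGGTT, off=4): starts [10, 83, 101, 118, 127, 158, 177] → cuts [14, 87, 105, 122, 131, 162, 181]
  XjeI (ACGACGT, off=2): starts [29, 48, 146, 163, 182, 250] → cuts [31, 50, 148, 165, 184, 252]
  YnoVI (GATGAGG, off=7): starts [22, 63, 111, 135, 170, 190, 199, 208] → cuts [29, 70, 118, 142, 177, 197, 206, 215]
  JekVI (AACTGT, off=6): starts [1, 74, 88, 94, 215] → cuts [7, 80, 94, 100, 221]

All cut coordinates (distinct, sorted): [7, 14, 29, 31, 50, 70, 80, 87, 94, 100, 105, 118, 122, 131, 142, 148, 162, 165, 177, 181, 184, 197, 206, 215, 221, 252]

Fragments:
  7→14: 7 bp
  14→29: 15 bp
  29→31: 2 bp
  31→50: 19 bp
  50→70: 20 bp
  70→80: 10 bp
  80→87: 7 bp
  87→94: 7 bp
  94→100: 6 bp
  100→105: 5 bp
  105→118: 13 bp
  118→122: 4 bp
  122→131: 9 bp
  131→142: 11 bp
  142→148: 6 bp
  148→162: 14 bp
  162→165: 3 bp
  165→177: 12 bp
  177→181: 4 bp
  181→184: 3 bp
  184→197: 13 bp
  197→206: 9 bp
  206→215: 9 bp
  215→221: 6 bp
  221→252: 31 bp
  252→7 (wrap): 256-252+7 = 11 bp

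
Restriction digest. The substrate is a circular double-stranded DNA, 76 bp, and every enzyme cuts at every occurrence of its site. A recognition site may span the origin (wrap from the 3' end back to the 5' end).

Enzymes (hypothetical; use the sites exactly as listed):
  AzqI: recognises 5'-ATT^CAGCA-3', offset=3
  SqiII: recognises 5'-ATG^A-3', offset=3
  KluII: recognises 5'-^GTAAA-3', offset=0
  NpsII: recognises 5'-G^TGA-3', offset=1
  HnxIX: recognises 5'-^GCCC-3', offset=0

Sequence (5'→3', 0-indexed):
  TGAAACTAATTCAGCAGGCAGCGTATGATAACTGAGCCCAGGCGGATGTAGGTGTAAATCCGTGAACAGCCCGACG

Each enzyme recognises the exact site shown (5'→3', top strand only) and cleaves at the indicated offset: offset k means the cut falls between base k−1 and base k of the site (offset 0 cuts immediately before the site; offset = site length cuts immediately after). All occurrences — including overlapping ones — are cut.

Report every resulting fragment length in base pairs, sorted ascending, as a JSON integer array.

Scan for sites:
  AzqI (ATTCAGCA, off=3): starts [8] → cuts [11]
  SqiII (ATGA, off=3): starts [24] → cuts [27]
  KluII (GTAAA, off=0): starts [53] → cuts [53]
  NpsII (GTGA, off=1): starts [61, 75] → cuts [0, 62]
  HnxIX (GCCC, off=0): starts [35, 68] → cuts [35, 68]

Pooled cuts: [0, 11, 27, 35, 53, 62, 68]

Fragments:
  0→11: 11 bp
  11→27: 16 bp
  27→35: 8 bp
  35→53: 18 bp
  53→62: 9 bp
  62→68: 6 bp
  68→0 (wrap): 76-68+0 = 8 bp

[6,8,8,9,11,16,18]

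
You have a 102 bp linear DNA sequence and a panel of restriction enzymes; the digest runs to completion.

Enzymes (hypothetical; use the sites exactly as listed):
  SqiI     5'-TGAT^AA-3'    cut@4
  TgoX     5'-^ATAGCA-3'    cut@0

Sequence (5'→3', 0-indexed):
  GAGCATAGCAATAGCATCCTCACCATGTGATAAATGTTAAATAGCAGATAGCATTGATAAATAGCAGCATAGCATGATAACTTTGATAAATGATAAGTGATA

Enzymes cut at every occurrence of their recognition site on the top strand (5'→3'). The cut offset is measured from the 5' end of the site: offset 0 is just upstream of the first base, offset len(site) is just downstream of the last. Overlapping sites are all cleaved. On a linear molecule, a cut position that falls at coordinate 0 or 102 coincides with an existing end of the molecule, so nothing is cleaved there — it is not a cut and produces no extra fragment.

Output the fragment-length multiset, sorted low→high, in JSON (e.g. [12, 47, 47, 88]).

Site scan:
  SqiI TGATAA/4: at [27, 54, 74, 83, 90] ⇒ [31, 58, 78, 87, 94]
  TgoX ATAGCA/0: at [4, 10, 40, 47, 60, 68] ⇒ [4, 10, 40, 47, 60, 68]

All cut coordinates (distinct, sorted): [4, 10, 31, 40, 47, 58, 60, 68, 78, 87, 94]

Fragments:
  [0,4): 4 bp
  [4,10): 6 bp
  [10,31): 21 bp
  [31,40): 9 bp
  [40,47): 7 bp
  [47,58): 11 bp
  [58,60): 2 bp
  [60,68): 8 bp
  [68,78): 10 bp
  [78,87): 9 bp
  [87,94): 7 bp
  [94,102): 8 bp

[2,4,6,7,7,8,8,9,9,10,11,21]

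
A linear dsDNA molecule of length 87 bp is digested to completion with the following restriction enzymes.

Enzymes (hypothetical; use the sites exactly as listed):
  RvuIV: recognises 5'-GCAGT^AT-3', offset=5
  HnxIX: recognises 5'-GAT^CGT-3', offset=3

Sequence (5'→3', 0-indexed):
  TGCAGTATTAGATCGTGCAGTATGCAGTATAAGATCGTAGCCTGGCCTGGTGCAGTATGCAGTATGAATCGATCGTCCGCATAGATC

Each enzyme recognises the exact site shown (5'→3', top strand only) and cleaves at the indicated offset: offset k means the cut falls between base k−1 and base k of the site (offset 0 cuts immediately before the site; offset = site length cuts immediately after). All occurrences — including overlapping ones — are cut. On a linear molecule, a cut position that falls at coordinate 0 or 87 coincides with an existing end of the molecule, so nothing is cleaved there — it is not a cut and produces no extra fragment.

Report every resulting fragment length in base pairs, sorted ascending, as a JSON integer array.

[6,7,7,7,7,8,10,14,21]

Site scan:
  RvuIV (GCAGTAT, off=5): starts [1, 16, 23, 51, 58] → cuts [6, 21, 28, 56, 63]
  HnxIX (GATCGT, off=3): starts [10, 32, 70] → cuts [13, 35, 73]

Pooled cuts: [6, 13, 21, 28, 35, 56, 63, 73]

Fragment lengths:
  [0,6): 6 bp
  [6,13): 7 bp
  [13,21): 8 bp
  [21,28): 7 bp
  [28,35): 7 bp
  [35,56): 21 bp
  [56,63): 7 bp
  [63,73): 10 bp
  [73,87): 14 bp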